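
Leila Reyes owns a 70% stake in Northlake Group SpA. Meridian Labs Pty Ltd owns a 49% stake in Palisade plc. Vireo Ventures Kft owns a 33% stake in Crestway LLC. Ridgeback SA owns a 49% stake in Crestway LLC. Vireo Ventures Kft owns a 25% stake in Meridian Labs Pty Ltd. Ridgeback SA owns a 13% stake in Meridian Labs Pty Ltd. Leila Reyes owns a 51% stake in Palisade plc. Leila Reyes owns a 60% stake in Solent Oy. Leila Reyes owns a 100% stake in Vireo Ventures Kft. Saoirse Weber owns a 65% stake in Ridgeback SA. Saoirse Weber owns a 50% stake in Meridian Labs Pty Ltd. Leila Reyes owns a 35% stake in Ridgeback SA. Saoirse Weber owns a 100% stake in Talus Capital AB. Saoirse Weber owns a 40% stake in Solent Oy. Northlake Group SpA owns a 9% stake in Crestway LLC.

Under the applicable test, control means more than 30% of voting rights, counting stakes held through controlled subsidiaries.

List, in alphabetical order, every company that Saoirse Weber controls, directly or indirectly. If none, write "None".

Saoirse holds 65% of Ridgeback, so Saoirse controls Ridgeback.
Saoirse holds 40% of Solent, so Saoirse controls Solent.
Ridgeback and Saoirse together hold 13% + 50% = 63% of Meridian, so Saoirse controls Meridian.
Meridian holds 49% of Palisade, so Saoirse controls Palisade.
Ridgeback holds 49% of Crestway, so Saoirse controls Crestway.
Saoirse holds 100% of Talus, so Saoirse controls Talus.
No other company's threshold is met.

Crestway LLC, Meridian Labs Pty Ltd, Palisade plc, Ridgeback SA, Solent Oy, Talus Capital AB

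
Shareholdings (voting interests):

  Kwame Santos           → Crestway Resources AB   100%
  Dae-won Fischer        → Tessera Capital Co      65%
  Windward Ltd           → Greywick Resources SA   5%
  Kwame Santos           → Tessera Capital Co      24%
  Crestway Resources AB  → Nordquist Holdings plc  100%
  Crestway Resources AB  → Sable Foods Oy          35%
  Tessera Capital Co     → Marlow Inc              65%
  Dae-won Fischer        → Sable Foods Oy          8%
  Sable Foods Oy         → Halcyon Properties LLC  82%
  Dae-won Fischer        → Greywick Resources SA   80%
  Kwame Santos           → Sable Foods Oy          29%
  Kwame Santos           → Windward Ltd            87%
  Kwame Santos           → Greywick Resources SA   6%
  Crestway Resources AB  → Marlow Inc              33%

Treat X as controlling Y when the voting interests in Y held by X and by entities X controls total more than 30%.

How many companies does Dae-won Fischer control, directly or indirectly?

3

Dae-won holds 65% of Tessera, so Dae-won controls Tessera.
Tessera holds 65% of Marlow, so Dae-won controls Marlow.
Dae-won holds 80% of Greywick, so Dae-won controls Greywick.
No other company's threshold is met.
Dae-won controls 3 companies.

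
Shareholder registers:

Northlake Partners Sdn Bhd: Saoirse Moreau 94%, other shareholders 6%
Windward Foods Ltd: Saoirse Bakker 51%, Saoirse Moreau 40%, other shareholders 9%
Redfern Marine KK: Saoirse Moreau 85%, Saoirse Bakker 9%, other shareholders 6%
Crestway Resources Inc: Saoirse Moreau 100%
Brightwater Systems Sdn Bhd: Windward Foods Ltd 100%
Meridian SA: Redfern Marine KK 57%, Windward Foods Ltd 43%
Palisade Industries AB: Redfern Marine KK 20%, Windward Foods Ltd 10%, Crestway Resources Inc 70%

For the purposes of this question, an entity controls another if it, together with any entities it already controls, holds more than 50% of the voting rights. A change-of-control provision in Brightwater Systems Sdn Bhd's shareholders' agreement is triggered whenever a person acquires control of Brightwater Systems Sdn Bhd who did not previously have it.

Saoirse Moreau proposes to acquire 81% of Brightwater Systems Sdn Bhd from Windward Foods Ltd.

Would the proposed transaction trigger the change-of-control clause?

Yes

The purchase adds only to Saoirse Moreau's holdings (Windward's stake shrinks), so Saoirse Moreau is the only person who could newly come to control Brightwater.
Saoirse Moreau holds 94% of Northlake, so Saoirse Moreau controls Northlake.
Saoirse Moreau holds 85% of Redfern, so Saoirse Moreau controls Redfern.
Saoirse Moreau holds 100% of Crestway, so Saoirse Moreau controls Crestway.
Redfern holds 57% of Meridian, so Saoirse Moreau controls Meridian.
Redfern and Crestway together hold 20% + 70% = 90% of Palisade, so Saoirse Moreau controls Palisade.
Neither Saoirse Moreau nor any entity Saoirse Moreau controls holds any voting interest in Brightwater.
So before the transaction, Saoirse Moreau does not control Brightwater.
After the purchase, Saoirse Moreau holds 81% of Brightwater directly, and Windward's stake falls to 19%.
Saoirse Moreau holds 81% of Brightwater, so Saoirse Moreau controls Brightwater.
Saoirse Moreau did not control Brightwater before and does after, so the clause is triggered.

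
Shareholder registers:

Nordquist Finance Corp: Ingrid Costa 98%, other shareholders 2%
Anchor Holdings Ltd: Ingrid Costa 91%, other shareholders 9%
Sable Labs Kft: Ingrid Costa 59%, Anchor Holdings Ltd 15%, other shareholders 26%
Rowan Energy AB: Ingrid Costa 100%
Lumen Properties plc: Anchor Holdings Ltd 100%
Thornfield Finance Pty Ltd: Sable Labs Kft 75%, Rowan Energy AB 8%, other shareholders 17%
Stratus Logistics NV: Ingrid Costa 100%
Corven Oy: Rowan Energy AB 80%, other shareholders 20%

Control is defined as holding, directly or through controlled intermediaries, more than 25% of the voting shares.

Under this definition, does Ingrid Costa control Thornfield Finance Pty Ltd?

Yes

Ingrid holds 91% of Anchor, so Ingrid controls Anchor.
Ingrid and Anchor together hold 59% + 15% = 74% of Sable, so Ingrid controls Sable.
Ingrid holds 100% of Rowan, so Ingrid controls Rowan.
Sable and Rowan together hold 75% + 8% = 83% of Thornfield, so Ingrid controls Thornfield.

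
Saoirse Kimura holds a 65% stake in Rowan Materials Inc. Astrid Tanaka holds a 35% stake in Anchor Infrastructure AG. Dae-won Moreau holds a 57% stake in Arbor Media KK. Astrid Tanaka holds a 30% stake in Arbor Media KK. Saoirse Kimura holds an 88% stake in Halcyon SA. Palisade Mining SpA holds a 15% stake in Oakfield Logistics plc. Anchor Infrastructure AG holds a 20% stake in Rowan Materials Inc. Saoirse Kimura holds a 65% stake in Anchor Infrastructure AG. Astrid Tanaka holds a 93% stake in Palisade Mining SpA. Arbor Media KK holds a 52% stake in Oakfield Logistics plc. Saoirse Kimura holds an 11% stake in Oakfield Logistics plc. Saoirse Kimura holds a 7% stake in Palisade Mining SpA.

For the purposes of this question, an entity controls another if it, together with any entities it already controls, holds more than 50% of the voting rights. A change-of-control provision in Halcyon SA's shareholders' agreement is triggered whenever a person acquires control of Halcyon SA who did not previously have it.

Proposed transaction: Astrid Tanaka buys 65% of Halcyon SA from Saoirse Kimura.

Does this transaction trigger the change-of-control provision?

Yes

The purchase adds only to Astrid's holdings (Saoirse's stake shrinks), so Astrid is the only person who could newly come to control Halcyon.
Astrid holds 93% of Palisade, so Astrid controls Palisade.
Neither Astrid nor any entity Astrid controls holds any voting interest in Halcyon.
So before the transaction, Astrid does not control Halcyon.
After the purchase, Astrid holds 65% of Halcyon directly, and Saoirse's stake falls to 23%.
Astrid holds 65% of Halcyon, so Astrid controls Halcyon.
Astrid did not control Halcyon before and does after, so the clause is triggered.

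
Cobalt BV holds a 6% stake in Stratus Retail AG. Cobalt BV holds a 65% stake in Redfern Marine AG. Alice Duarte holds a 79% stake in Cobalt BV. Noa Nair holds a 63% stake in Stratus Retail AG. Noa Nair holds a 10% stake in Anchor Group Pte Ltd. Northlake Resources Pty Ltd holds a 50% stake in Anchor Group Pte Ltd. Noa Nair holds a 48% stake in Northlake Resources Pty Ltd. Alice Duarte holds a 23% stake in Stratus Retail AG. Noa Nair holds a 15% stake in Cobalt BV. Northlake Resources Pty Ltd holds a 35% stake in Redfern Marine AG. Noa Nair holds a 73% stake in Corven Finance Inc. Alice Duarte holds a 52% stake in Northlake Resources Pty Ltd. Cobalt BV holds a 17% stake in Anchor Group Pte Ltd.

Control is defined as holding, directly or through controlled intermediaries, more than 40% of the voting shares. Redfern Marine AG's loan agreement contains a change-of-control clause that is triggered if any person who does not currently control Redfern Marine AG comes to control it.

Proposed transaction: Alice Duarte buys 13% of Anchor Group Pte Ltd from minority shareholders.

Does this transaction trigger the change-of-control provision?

The purchase changes only Alice's holdings, so Alice is the only person who could newly come to control Redfern.
Alice holds 79% of Cobalt, so Alice controls Cobalt.
Alice holds 52% of Northlake, so Alice controls Northlake.
Northlake and Cobalt together hold 35% + 65% = 100% of Redfern, so Alice controls Redfern.
So Alice already controls Redfern before the transaction.
After the purchase, Alice holds 13% of Anchor directly.
Alice controlled Redfern already, so this is not a new person acquiring control; every other person's position is unchanged or reduced.
No new person acquires control, so the clause is not triggered.

No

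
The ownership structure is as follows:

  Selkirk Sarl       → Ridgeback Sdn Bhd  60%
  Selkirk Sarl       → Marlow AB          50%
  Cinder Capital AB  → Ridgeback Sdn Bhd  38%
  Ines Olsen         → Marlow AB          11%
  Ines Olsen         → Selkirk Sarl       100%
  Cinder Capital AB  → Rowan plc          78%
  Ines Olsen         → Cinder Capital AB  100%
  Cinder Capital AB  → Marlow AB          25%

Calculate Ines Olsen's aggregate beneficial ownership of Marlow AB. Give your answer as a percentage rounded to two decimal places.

86.00%

Ines reaches Marlow along 3 paths.
Via Selkirk: 100% × 50% = 50%.
Via Cinder: 100% × 25% = 25%.
Direct stake: 11% = 11%.
Total: 50% + 25% + 11% = 86%.
Rounded: 86.00%.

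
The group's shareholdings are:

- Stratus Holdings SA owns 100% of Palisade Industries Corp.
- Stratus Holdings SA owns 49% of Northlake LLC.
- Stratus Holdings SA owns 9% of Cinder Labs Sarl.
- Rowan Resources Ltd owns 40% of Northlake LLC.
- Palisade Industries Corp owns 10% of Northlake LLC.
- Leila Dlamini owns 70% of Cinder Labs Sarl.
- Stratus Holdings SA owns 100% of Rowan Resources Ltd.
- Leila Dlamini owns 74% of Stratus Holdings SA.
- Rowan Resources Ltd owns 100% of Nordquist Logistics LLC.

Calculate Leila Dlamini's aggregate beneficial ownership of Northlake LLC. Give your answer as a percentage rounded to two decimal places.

73.26%

Leila reaches Northlake along 3 paths.
Via Stratus → Palisade: 74% × 100% × 10% = 7.4%.
Via Stratus → Rowan: 74% × 100% × 40% = 29.6%.
Via Stratus: 74% × 49% = 36.26%.
Total: 7.4% + 29.6% + 36.26% = 73.26%.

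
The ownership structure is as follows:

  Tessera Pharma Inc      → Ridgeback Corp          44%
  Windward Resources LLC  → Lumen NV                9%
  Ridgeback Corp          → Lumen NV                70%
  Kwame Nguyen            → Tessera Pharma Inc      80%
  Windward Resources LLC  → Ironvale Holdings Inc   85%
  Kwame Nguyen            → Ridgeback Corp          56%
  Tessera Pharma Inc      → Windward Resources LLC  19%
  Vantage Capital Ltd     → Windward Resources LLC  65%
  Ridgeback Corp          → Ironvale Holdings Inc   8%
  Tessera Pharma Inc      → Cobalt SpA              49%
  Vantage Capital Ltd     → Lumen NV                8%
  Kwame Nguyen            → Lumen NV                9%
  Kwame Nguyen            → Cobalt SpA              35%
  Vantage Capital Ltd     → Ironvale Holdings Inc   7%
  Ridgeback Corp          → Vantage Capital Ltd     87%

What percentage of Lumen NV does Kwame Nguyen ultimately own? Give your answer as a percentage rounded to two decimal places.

85.20%

Kwame reaches Lumen along 8 paths.
Via Tessera → Ridgeback → Vantage: 80% × 44% × 87% × 8% = 2.44992%.
Via Ridgeback → Vantage: 56% × 87% × 8% = 3.8976%.
Via Tessera → Ridgeback: 80% × 44% × 70% = 24.64%.
Via Ridgeback: 56% × 70% = 39.2%.
Direct stake: 9% = 9%.
Via Tessera → Windward: 80% × 19% × 9% = 1.368%.
Via Tessera → Ridgeback → Vantage → Windward: 80% × 44% × 87% × 65% × 9% = 1.791504%.
Via Ridgeback → Vantage → Windward: 56% × 87% × 65% × 9% = 2.85012%.
Total: 2.44992% + 3.8976% + 24.64% + 39.2% + 9% + 1.368% + 1.791504% + 2.85012% = 85.197144%.
Rounded: 85.20%.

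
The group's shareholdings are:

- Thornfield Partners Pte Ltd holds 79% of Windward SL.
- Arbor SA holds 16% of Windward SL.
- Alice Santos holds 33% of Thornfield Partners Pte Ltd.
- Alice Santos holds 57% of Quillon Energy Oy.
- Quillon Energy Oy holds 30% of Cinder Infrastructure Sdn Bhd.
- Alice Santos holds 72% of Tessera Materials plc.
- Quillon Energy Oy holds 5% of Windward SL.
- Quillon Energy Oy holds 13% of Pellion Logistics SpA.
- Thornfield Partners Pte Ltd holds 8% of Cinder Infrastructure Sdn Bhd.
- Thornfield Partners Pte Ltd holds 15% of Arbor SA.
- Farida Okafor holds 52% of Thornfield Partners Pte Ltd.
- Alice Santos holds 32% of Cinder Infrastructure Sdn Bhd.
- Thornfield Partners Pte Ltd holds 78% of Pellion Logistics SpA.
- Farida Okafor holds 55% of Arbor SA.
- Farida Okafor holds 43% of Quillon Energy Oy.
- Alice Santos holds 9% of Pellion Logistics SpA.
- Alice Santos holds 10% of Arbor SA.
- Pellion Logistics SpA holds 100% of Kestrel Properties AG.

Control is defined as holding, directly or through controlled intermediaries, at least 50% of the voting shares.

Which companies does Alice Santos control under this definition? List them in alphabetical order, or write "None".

Cinder Infrastructure Sdn Bhd, Quillon Energy Oy, Tessera Materials plc

Alice holds 57% of Quillon, so Alice controls Quillon.
Quillon and Alice together hold 30% + 32% = 62% of Cinder, so Alice controls Cinder.
Alice holds 72% of Tessera, so Alice controls Tessera.
No other company's threshold is met.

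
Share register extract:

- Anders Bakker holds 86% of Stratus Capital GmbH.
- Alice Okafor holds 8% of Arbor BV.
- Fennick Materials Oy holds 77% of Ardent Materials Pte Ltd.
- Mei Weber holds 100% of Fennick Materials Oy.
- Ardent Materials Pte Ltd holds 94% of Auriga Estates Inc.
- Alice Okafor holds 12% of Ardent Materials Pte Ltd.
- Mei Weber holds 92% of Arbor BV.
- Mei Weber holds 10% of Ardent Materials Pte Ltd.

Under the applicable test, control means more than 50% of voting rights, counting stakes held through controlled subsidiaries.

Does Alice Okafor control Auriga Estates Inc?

Alice's largest direct stake is 12% in Ardent, which does not meet the threshold, so Alice controls no company.
Neither Alice nor any entity Alice controls holds any voting interest in Auriga.
So Alice does not control Auriga.

No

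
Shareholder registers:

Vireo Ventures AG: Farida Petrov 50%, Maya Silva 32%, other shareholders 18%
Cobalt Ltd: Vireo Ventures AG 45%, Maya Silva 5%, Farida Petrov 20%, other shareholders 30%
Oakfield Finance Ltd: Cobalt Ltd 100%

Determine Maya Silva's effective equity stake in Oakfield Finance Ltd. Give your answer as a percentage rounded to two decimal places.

19.40%

Maya reaches Oakfield along 2 paths.
Via Vireo → Cobalt: 32% × 45% × 100% = 14.4%.
Via Cobalt: 5% × 100% = 5%.
Total: 14.4% + 5% = 19.4%.
Rounded: 19.40%.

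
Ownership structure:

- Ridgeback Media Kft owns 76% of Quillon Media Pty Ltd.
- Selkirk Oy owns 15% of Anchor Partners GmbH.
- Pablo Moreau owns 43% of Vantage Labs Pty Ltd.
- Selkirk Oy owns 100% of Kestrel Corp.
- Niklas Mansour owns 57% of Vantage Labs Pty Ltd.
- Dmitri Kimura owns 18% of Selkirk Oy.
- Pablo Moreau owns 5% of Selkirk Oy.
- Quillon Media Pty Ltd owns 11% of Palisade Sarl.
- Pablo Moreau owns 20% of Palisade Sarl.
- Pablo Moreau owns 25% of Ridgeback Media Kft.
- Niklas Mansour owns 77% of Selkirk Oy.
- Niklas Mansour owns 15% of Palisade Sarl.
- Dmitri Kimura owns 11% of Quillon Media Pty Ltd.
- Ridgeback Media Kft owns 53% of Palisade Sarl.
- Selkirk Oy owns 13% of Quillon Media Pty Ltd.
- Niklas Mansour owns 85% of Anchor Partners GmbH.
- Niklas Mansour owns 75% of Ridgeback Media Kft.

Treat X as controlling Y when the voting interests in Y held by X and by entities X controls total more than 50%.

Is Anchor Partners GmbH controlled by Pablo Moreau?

No

Pablo's largest direct stake is 43% in Vantage, which does not meet the threshold, so Pablo controls no company.
Neither Pablo nor any entity Pablo controls holds any voting interest in Anchor.
So Pablo does not control Anchor.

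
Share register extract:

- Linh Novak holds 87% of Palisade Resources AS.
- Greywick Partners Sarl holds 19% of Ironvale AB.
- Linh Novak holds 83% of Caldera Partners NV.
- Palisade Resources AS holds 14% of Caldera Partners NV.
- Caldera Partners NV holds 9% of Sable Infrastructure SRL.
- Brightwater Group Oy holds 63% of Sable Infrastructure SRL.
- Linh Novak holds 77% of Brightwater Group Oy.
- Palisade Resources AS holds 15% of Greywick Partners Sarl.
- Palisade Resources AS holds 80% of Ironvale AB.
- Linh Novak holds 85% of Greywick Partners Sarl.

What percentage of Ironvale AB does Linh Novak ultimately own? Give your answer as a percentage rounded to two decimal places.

Linh reaches Ironvale along 3 paths.
Via Palisade → Greywick: 87% × 15% × 19% = 2.4795%.
Via Greywick: 85% × 19% = 16.15%.
Via Palisade: 87% × 80% = 69.6%.
Total: 2.4795% + 16.15% + 69.6% = 88.2295%.
Rounded: 88.23%.

88.23%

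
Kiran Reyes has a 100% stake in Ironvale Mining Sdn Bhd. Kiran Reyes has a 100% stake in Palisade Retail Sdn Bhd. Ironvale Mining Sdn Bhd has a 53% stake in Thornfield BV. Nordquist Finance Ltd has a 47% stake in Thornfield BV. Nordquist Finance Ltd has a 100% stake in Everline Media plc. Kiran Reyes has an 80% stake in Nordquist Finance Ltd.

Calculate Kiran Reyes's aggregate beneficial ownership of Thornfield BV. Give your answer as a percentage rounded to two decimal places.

Kiran reaches Thornfield along 2 paths.
Via Nordquist: 80% × 47% = 37.6%.
Via Ironvale: 100% × 53% = 53%.
Total: 37.6% + 53% = 90.6%.
Rounded: 90.60%.

90.60%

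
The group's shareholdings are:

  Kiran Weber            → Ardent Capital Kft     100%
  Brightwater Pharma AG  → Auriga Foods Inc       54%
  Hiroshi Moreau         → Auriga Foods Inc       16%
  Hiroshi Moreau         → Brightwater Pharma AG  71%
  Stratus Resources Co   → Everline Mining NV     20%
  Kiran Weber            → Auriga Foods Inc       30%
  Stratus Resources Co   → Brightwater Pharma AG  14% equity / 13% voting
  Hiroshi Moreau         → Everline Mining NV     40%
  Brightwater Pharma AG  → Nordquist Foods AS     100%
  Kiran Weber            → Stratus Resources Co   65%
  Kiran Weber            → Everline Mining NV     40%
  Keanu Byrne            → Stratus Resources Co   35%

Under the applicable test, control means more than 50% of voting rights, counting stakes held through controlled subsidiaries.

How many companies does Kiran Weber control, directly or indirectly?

3

Kiran holds 65% of Stratus, so Kiran controls Stratus.
Kiran holds 100% of Ardent, so Kiran controls Ardent.
Stratus and Kiran together hold 20% + 40% = 60% of Everline, so Kiran controls Everline.
No other company's threshold is met.
Kiran controls 3 companies.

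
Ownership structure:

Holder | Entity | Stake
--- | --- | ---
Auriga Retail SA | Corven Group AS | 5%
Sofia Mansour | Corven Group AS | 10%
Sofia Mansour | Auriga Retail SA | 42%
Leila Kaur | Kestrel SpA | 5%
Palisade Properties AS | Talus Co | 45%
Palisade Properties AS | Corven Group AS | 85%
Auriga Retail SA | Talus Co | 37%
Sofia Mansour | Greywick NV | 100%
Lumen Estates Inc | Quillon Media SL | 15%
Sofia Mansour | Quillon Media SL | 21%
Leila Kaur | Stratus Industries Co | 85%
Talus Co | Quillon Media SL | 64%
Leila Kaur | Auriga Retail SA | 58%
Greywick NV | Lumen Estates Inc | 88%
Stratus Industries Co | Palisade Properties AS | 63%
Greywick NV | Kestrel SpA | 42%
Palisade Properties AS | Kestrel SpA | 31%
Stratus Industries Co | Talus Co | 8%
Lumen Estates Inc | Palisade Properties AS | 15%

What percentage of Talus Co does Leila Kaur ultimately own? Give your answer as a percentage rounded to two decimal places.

52.36%

Leila reaches Talus along 3 paths.
Via Stratus: 85% × 8% = 6.8%.
Via Auriga: 58% × 37% = 21.46%.
Via Stratus → Palisade: 85% × 63% × 45% = 24.0975%.
Total: 6.8% + 21.46% + 24.0975% = 52.3575%.
Rounded: 52.36%.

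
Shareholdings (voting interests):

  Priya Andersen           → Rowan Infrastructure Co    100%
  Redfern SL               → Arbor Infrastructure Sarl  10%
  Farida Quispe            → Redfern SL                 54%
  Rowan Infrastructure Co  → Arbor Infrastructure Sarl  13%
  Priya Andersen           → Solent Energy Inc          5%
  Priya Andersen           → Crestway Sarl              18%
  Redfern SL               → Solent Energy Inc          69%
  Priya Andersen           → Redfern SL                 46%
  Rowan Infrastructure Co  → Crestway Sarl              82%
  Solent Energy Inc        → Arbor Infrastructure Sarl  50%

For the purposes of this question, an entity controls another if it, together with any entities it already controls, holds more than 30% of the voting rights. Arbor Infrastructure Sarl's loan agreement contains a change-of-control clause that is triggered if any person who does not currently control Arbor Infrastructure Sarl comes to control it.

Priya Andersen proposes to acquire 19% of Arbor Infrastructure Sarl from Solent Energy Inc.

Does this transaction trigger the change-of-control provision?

No

The purchase adds only to Priya's holdings (Solent's stake shrinks), so Priya is the only person who could newly come to control Arbor.
Priya holds 46% of Redfern, so Priya controls Redfern.
Redfern and Priya together hold 69% + 5% = 74% of Solent, so Priya controls Solent.
Priya holds 100% of Rowan, so Priya controls Rowan.
Solent and Redfern and Rowan together hold 50% + 10% + 13% = 73% of Arbor, so Priya controls Arbor.
So Priya already controls Arbor before the transaction.
After the purchase, Priya holds 19% of Arbor directly, and Solent's stake falls to 31%.
Priya controlled Arbor already, so this is not a new person acquiring control; every other person's position is unchanged or reduced.
No new person acquires control, so the clause is not triggered.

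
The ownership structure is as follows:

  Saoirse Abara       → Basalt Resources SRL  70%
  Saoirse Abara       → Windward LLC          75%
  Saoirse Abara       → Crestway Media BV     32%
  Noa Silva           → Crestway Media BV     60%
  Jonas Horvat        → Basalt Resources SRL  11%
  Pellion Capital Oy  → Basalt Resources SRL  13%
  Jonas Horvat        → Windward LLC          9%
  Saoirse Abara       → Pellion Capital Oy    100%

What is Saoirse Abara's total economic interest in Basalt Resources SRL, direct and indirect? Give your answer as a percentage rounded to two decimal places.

83.00%

Saoirse reaches Basalt along 2 paths.
Direct stake: 70% = 70%.
Via Pellion: 100% × 13% = 13%.
Total: 70% + 13% = 83%.
Rounded: 83.00%.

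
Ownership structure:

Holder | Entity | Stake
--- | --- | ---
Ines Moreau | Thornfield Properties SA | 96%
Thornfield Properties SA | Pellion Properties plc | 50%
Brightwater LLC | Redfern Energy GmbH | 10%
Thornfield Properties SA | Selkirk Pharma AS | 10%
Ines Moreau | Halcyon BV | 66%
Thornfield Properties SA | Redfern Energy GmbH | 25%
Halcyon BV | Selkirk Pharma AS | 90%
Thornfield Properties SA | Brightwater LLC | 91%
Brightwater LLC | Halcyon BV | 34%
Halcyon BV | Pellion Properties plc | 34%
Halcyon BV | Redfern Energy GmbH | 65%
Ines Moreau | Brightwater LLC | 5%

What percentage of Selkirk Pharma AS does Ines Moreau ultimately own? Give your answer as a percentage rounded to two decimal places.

97.26%

Ines reaches Selkirk along 4 paths.
Via Thornfield → Brightwater → Halcyon: 96% × 91% × 34% × 90% = 26.73216%.
Via Brightwater → Halcyon: 5% × 34% × 90% = 1.53%.
Via Halcyon: 66% × 90% = 59.4%.
Via Thornfield: 96% × 10% = 9.6%.
Total: 26.73216% + 1.53% + 59.4% + 9.6% = 97.26216%.
Rounded: 97.26%.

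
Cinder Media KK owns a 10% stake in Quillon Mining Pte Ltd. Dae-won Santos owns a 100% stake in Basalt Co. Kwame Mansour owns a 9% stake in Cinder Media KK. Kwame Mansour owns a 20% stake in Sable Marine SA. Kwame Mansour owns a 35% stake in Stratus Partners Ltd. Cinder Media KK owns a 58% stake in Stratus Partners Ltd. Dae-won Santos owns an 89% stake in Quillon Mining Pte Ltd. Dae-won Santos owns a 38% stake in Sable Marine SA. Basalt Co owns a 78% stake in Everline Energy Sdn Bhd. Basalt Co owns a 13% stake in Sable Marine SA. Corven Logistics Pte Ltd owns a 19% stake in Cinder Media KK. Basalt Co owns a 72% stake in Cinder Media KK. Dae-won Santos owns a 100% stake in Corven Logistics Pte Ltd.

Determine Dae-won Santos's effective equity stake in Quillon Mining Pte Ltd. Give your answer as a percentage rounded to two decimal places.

98.10%

Dae-won reaches Quillon along 3 paths.
Via Corven → Cinder: 100% × 19% × 10% = 1.9%.
Via Basalt → Cinder: 100% × 72% × 10% = 7.2%.
Direct stake: 89% = 89%.
Total: 1.9% + 7.2% + 89% = 98.1%.
Rounded: 98.10%.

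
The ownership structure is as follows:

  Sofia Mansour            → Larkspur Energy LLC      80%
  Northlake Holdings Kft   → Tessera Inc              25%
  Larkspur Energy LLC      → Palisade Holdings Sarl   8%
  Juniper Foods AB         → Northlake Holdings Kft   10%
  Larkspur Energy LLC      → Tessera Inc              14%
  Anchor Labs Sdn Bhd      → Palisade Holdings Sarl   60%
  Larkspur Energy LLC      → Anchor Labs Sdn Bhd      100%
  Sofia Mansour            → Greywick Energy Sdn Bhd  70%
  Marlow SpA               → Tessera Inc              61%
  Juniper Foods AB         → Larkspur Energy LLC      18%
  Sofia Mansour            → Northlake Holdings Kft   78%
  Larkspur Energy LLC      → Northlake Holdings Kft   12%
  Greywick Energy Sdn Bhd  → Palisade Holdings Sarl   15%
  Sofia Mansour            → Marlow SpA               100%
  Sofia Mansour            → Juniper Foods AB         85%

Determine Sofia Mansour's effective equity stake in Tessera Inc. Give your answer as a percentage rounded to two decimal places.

98.83%

Sofia reaches Tessera along 7 paths.
Via Northlake: 78% × 25% = 19.5%.
Via Larkspur → Northlake: 80% × 12% × 25% = 2.4%.
Via Juniper → Larkspur → Northlake: 85% × 18% × 12% × 25% = 0.459%.
Via Juniper → Northlake: 85% × 10% × 25% = 2.125%.
Via Larkspur: 80% × 14% = 11.2%.
Via Juniper → Larkspur: 85% × 18% × 14% = 2.142%.
Via Marlow: 100% × 61% = 61%.
Total: 19.5% + 2.4% + 0.459% + 2.125% + 11.2% + 2.142% + 61% = 98.826%.
Rounded: 98.83%.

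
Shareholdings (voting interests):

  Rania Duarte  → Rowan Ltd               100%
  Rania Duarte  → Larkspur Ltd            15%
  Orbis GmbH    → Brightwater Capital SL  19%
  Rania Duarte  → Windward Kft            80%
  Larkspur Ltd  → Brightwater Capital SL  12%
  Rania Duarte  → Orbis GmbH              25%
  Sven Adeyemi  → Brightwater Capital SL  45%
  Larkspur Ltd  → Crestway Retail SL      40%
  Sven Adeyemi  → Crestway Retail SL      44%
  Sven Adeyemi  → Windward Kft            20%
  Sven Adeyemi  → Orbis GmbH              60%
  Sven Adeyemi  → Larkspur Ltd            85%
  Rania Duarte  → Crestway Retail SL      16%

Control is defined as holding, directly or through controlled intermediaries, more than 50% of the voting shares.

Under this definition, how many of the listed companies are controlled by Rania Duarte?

Rania holds 80% of Windward, so Rania controls Windward.
Rania holds 100% of Rowan, so Rania controls Rowan.
No other company's threshold is met.
Rania controls 2 companies.

2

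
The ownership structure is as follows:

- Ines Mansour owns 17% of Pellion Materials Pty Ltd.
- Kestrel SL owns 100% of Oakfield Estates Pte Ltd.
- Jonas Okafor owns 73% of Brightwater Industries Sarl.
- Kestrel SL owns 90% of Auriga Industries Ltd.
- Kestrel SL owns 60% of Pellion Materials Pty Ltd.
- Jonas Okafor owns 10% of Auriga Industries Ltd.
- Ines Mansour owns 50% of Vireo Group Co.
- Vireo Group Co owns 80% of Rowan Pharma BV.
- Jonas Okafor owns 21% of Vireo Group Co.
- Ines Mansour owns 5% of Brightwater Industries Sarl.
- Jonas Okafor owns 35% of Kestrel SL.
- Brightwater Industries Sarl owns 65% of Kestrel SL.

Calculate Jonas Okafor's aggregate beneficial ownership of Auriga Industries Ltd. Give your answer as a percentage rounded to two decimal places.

Jonas reaches Auriga along 3 paths.
Via Kestrel: 35% × 90% = 31.5%.
Via Brightwater → Kestrel: 73% × 65% × 90% = 42.705%.
Direct stake: 10% = 10%.
Total: 31.5% + 42.705% + 10% = 84.205%.
Rounded: 84.21%.

84.21%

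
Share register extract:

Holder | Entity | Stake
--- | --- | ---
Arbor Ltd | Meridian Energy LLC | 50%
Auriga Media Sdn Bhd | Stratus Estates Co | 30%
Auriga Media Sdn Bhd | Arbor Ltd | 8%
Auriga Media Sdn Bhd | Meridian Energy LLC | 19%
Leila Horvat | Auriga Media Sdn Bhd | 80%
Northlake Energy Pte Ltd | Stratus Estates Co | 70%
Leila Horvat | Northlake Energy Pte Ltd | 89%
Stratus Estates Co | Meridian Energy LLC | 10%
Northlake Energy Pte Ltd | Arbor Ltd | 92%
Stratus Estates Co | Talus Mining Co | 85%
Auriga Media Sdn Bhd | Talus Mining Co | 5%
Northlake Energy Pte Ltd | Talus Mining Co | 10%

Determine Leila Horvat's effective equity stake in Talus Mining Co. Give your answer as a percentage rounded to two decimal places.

Leila reaches Talus along 4 paths.
Via Auriga: 80% × 5% = 4%.
Via Auriga → Stratus: 80% × 30% × 85% = 20.4%.
Via Northlake → Stratus: 89% × 70% × 85% = 52.955%.
Via Northlake: 89% × 10% = 8.9%.
Total: 4% + 20.4% + 52.955% + 8.9% = 86.255%.
Rounded: 86.26%.

86.26%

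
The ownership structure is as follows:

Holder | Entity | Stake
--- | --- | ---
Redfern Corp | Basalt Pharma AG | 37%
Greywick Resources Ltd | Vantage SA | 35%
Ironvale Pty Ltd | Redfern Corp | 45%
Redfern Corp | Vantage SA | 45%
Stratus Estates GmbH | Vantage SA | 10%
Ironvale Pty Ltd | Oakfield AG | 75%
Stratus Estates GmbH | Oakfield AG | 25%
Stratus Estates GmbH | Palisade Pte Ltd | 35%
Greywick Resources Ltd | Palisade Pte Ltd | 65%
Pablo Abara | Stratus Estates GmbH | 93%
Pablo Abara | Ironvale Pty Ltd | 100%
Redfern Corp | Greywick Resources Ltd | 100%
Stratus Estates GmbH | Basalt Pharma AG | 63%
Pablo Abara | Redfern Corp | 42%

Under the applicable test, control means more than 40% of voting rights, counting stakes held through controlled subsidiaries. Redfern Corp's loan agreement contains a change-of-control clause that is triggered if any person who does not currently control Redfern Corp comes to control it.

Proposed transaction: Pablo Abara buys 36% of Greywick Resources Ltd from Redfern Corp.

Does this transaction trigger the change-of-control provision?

No

The purchase adds only to Pablo's holdings (Redfern's stake shrinks), so Pablo is the only person who could newly come to control Redfern.
Pablo holds 100% of Ironvale, so Pablo controls Ironvale.
Ironvale and Pablo together hold 45% + 42% = 87% of Redfern, so Pablo controls Redfern.
So Pablo already controls Redfern before the transaction.
After the purchase, Pablo holds 36% of Greywick directly, and Redfern's stake falls to 64%.
Pablo controlled Redfern already, so this is not a new person acquiring control; every other person's position is unchanged or reduced.
No new person acquires control, so the clause is not triggered.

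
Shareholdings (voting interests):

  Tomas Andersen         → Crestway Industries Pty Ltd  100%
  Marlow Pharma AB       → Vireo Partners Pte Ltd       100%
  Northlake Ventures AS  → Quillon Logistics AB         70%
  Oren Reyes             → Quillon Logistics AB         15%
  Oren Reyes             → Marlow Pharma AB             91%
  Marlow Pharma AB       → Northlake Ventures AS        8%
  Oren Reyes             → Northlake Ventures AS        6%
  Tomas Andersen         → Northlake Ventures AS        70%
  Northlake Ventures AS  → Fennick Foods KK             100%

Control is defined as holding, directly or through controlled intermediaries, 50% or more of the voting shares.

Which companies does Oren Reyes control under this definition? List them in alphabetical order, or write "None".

Marlow Pharma AB, Vireo Partners Pte Ltd

Oren holds 91% of Marlow, so Oren controls Marlow.
Marlow holds 100% of Vireo, so Oren controls Vireo.
No other company's threshold is met.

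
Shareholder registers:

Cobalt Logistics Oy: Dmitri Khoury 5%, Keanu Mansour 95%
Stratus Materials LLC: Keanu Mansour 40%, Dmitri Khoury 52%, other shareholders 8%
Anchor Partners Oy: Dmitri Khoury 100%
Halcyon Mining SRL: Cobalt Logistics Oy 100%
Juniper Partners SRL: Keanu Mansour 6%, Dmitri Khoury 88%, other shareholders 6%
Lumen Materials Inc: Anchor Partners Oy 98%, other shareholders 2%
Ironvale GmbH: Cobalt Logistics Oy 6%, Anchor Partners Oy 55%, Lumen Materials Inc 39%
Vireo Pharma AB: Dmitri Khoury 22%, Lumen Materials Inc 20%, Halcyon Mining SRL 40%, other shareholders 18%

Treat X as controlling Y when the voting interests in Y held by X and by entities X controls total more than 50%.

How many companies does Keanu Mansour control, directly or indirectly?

Keanu holds 95% of Cobalt, so Keanu controls Cobalt.
Cobalt holds 100% of Halcyon, so Keanu controls Halcyon.
No other company's threshold is met.
Keanu controls 2 companies.

2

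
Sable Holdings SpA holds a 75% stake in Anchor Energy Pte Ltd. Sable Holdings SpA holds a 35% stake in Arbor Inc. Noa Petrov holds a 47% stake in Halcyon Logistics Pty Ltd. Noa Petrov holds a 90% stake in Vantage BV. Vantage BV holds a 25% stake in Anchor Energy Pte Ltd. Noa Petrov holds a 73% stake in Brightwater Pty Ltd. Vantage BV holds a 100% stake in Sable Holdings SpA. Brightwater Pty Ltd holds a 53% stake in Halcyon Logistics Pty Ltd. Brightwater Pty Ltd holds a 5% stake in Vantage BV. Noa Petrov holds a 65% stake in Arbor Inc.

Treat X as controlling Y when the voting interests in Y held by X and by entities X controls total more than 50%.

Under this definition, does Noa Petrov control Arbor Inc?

Yes

Noa holds 73% of Brightwater, so Noa controls Brightwater.
Brightwater and Noa together hold 5% + 90% = 95% of Vantage, so Noa controls Vantage.
Vantage holds 100% of Sable, so Noa controls Sable.
Sable and Noa together hold 35% + 65% = 100% of Arbor, so Noa controls Arbor.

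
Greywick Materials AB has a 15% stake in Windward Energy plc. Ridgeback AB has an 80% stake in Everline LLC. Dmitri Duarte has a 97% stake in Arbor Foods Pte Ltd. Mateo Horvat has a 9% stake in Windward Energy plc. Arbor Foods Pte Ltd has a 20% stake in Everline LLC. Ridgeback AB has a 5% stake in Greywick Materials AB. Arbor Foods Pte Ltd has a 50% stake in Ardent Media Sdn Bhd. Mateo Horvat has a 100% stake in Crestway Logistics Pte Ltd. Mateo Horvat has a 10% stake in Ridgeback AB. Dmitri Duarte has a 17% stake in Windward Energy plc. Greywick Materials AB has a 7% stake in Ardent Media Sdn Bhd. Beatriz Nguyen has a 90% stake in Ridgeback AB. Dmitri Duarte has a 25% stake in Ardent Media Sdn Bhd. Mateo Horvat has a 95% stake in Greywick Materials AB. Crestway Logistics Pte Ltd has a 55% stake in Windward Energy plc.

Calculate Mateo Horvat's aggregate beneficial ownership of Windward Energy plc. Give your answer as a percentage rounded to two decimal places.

Mateo reaches Windward along 4 paths.
Via Greywick: 95% × 15% = 14.25%.
Via Ridgeback → Greywick: 10% × 5% × 15% = 0.075%.
Via Crestway: 100% × 55% = 55%.
Direct stake: 9% = 9%.
Total: 14.25% + 0.075% + 55% + 9% = 78.325%.
Rounded: 78.33%.

78.33%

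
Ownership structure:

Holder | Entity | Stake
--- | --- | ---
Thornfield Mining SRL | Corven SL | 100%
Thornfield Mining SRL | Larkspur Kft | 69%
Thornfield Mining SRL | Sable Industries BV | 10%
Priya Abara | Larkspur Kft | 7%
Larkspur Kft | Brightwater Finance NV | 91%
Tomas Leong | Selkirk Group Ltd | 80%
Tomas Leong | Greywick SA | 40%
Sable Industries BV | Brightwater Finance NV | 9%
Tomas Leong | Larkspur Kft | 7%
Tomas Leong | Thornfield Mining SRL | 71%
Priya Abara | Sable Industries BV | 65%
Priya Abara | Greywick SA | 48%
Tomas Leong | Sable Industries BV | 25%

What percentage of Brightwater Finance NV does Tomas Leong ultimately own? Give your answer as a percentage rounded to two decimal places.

53.84%

Tomas reaches Brightwater along 4 paths.
Via Thornfield → Larkspur: 71% × 69% × 91% = 44.5809%.
Via Larkspur: 7% × 91% = 6.37%.
Via Thornfield → Sable: 71% × 10% × 9% = 0.639%.
Via Sable: 25% × 9% = 2.25%.
Total: 44.5809% + 6.37% + 0.639% + 2.25% = 53.8399%.
Rounded: 53.84%.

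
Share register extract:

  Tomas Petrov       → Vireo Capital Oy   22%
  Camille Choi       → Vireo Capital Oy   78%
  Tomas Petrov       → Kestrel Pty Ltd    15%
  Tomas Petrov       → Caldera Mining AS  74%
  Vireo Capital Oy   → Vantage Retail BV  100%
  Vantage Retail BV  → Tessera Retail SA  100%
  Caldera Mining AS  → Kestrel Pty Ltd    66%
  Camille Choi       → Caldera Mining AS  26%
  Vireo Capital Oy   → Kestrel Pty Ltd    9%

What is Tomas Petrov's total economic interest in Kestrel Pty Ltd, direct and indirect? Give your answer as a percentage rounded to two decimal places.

65.82%

Tomas reaches Kestrel along 3 paths.
Direct stake: 15% = 15%.
Via Caldera: 74% × 66% = 48.84%.
Via Vireo: 22% × 9% = 1.98%.
Total: 15% + 48.84% + 1.98% = 65.82%.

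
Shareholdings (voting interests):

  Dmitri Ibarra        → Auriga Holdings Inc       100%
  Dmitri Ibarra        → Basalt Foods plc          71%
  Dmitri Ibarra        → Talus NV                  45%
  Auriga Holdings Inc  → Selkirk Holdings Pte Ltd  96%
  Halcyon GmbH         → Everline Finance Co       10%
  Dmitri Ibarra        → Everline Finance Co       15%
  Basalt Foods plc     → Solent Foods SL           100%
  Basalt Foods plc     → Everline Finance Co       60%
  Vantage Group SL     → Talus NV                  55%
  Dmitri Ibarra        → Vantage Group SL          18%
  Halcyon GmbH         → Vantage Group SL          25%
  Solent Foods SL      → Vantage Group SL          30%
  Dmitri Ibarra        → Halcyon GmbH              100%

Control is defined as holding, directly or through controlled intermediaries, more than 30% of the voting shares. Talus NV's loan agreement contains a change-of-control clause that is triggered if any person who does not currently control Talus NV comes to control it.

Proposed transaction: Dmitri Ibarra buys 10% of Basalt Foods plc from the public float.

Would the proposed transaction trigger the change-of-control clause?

No

The purchase changes only Dmitri's holdings, so Dmitri is the only person who could newly come to control Talus.
Dmitri holds 100% of Halcyon, so Dmitri controls Halcyon.
Dmitri holds 71% of Basalt, so Dmitri controls Basalt.
Basalt holds 100% of Solent, so Dmitri controls Solent.
Halcyon and Solent and Dmitri together hold 25% + 30% + 18% = 73% of Vantage, so Dmitri controls Vantage.
Dmitri and Vantage together hold 45% + 55% = 100% of Talus, so Dmitri controls Talus.
So Dmitri already controls Talus before the transaction.
After the purchase, Dmitri's direct stake in Basalt rises to 71% + 10% = 81%.
Dmitri controlled Talus already, so this is not a new person acquiring control; every other person's position is unchanged or reduced.
No new person acquires control, so the clause is not triggered.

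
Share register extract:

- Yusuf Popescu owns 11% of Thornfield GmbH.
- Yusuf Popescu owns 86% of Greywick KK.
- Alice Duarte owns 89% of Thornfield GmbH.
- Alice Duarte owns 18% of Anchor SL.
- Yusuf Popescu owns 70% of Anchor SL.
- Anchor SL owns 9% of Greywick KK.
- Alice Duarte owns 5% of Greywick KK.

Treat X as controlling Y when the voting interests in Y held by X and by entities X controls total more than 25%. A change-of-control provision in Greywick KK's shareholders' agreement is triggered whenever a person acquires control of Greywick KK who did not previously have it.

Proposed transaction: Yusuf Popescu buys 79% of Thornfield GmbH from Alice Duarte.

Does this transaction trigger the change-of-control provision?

No

The purchase adds only to Yusuf's holdings (Alice's stake shrinks), so Yusuf is the only person who could newly come to control Greywick.
Yusuf holds 70% of Anchor, so Yusuf controls Anchor.
Anchor and Yusuf together hold 9% + 86% = 95% of Greywick, so Yusuf controls Greywick.
So Yusuf already controls Greywick before the transaction.
After the purchase, Yusuf's direct stake in Thornfield rises to 11% + 79% = 90%, and Alice's stake falls to 10%.
Yusuf controlled Greywick already, so this is not a new person acquiring control; every other person's position is unchanged or reduced.
No new person acquires control, so the clause is not triggered.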